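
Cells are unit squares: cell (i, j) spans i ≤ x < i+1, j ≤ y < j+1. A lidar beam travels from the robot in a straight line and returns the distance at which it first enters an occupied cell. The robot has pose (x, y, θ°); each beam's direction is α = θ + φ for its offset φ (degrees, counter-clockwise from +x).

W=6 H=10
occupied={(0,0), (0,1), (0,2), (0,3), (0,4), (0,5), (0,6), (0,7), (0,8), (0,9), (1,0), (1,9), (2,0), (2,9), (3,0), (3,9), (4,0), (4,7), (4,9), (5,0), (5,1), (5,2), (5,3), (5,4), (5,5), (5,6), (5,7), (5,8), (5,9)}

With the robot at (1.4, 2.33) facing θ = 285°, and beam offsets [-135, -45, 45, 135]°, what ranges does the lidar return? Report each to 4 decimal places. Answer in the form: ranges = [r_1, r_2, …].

beam 1: φ=-135°, α=150°
  direction (-0.8660, 0.5000); cell (1,2); t to first gridline: x 0.4619, y 1.3400 (then +1.1547 / +2.0000)
    (0,2) via x @ 0.4619  # hit
  → r_1 = 0.4619
beam 2: φ=-45°, α=240°
  direction (-0.5000, -0.8660); cell (1,2); t to first gridline: x 0.8000, y 0.3811 (then +2.0000 / +1.1547)
    (1,1) via y @ 0.3811
    (0,1) via x @ 0.8000  # hit
  → r_2 = 0.8000
beam 3: φ=45°, α=330°
  direction (0.8660, -0.5000); cell (1,2); t to first gridline: x 0.6928, y 0.6600 (then +1.1547 / +2.0000)
    (1,1) via y @ 0.6600
    (2,1) via x @ 0.6928
    (3,1) via x @ 1.8475
    (3,0) via y @ 2.6600  # hit
  → r_3 = 2.6600
beam 4: φ=135°, α=60°
  direction (0.5000, 0.8660); cell (1,2); t to first gridline: x 1.2000, y 0.7736 (then +2.0000 / +1.1547)
    (1,3) via y @ 0.7736
    (2,3) via x @ 1.2000
    (2,4) via y @ 1.9283
    (2,5) via y @ 3.0831
    (3,5) via x @ 3.2000
    (3,6) via y @ 4.2378
    (4,6) via x @ 5.2000
    (4,7) via y @ 5.3925  # hit
  → r_4 = 5.3925

ranges = [0.4619, 0.8000, 2.6600, 5.3925]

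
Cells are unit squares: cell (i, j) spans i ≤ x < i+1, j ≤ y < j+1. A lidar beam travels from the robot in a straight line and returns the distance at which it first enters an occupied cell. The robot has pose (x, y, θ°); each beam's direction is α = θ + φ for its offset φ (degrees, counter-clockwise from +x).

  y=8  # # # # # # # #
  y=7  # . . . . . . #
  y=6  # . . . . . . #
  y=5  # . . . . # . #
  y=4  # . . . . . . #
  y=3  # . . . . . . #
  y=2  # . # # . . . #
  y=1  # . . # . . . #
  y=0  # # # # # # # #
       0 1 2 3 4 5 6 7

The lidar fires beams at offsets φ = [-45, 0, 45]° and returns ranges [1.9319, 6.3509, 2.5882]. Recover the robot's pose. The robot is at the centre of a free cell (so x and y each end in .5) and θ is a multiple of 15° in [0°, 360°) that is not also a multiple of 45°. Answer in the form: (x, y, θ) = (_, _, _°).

The pose lattice has 38·16 = 608 candidates. Test each by forward raycasting.
  (4.5, 5.5, 345°): beam 1 = 5.0000 ≠ 1.9319 ✗
  (3.5, 4.5, 330°): beam 1 = 1.5529 ≠ 1.9319 ✗
  (2.5, 7.5, 285°): beam 1 = 3.0000 ≠ 1.9319 ✗
  (1.5, 2.5, 345°): beam 1 = 1.7321 ≠ 1.9319 ✗
  …
  (6.5, 3.5, 150°): r_1=1.9319, r_2=6.3509, r_3=2.5882 — all match ✓
No second candidate reproduces the full scan.

(x, y, θ) = (6.5, 3.5, 150°)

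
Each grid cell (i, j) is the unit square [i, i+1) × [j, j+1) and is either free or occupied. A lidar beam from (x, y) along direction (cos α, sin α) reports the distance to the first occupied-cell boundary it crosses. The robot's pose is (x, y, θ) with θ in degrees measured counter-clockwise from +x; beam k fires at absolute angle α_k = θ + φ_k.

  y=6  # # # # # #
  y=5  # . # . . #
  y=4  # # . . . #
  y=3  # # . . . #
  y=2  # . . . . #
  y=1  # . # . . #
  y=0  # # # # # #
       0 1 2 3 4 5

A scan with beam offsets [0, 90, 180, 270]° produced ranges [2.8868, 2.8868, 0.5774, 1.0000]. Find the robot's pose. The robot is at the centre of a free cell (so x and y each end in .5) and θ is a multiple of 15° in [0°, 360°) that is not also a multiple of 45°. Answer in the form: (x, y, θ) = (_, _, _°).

Enumerate (i+0.5, j+0.5, θ) over the 16 free cells and 16 admissible headings. For each, cast all 4 beams and compare to the given ranges.
  (3.5, 4.5, 300°): beam 1 = 3.0000 ≠ 2.8868 ✗
  (3.5, 5.5, 105°): beam 1 = 0.5176 ≠ 2.8868 ✗
  (4.5, 3.5, 15°): beam 1 = 0.5176 ≠ 2.8868 ✗
  (3.5, 2.5, 255°): beam 1 = 1.5529 ≠ 2.8868 ✗
  (3.5, 3.5, 195°): beam 1 = 1.5529 ≠ 2.8868 ✗
  …
  (4.5, 3.5, 150°): r_1=2.8868, r_2=2.8868, r_3=0.5774, r_4=1.0000 — all match ✓
Only this pose fits every beam.

(x, y, θ) = (4.5, 3.5, 150°)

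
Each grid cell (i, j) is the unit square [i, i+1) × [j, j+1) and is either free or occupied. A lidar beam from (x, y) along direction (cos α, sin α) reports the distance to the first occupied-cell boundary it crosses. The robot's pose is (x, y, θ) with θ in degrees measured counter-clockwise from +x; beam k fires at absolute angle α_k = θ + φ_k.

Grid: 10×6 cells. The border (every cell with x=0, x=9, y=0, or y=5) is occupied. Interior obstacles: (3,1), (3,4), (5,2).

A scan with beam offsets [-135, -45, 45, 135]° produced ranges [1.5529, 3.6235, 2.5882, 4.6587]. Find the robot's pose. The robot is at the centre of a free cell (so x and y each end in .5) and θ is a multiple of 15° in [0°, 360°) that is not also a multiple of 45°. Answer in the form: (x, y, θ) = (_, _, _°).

Enumerate (i+0.5, j+0.5, θ) over the 29 free cells and 16 admissible headings. For each, cast all 4 beams and compare to the given ranges.
  (2.5, 4.5, 345°): beam 1 = 1.7321 ≠ 1.5529 ✗
  (7.5, 1.5, 15°): beam 1 = 0.5774 ≠ 1.5529 ✗
  (1.5, 1.5, 75°): beam 1 = 0.5774 ≠ 1.5529 ✗
  (7.5, 2.5, 120°): beam 2 = 2.5882 ≠ 3.6235 ✗
  (7.5, 1.5, 120°): beam 3 = 1.9319 ≠ 2.5882 ✗
  …
  (4.5, 3.5, 240°): r_1=1.5529, r_2=3.6235, r_3=2.5882, r_4=4.6587 — all match ✓
Only this pose fits every beam.

(x, y, θ) = (4.5, 3.5, 240°)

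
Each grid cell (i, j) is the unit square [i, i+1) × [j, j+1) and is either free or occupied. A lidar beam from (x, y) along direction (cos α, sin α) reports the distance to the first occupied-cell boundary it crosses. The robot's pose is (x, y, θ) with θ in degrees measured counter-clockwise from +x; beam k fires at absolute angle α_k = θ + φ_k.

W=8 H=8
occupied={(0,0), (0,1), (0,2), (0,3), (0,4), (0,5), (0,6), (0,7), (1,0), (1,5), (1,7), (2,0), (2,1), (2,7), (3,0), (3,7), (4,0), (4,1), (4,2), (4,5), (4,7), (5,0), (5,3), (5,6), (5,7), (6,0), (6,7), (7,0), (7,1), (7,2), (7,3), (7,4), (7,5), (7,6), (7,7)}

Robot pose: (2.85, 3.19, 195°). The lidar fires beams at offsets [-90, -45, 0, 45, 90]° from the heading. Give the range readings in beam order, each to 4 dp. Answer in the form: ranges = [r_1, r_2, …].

beam 1: φ=-90°, α=105°
  direction (-0.2588, 0.9659); cell (2,3); t to first gridline: x 3.2841, y 0.8386 (then +3.8637 / +1.0353)
    (2,4) via y @ 0.8386
    (2,5) via y @ 1.8738
    (2,6) via y @ 2.9091
    (1,6) via x @ 3.2841
    (1,7) via y @ 3.9444  # hit
  → r_1 = 3.9444
beam 2: φ=-45°, α=150°
  direction (-0.8660, 0.5000); cell (2,3); t to first gridline: x 0.9815, y 1.6200 (then +1.1547 / +2.0000)
    (1,3) via x @ 0.9815
    (1,4) via y @ 1.6200
    (0,4) via x @ 2.1362  # hit
  → r_2 = 2.1362
beam 3: φ=0°, α=195°
  direction (-0.9659, -0.2588); cell (2,3); t to first gridline: x 0.8800, y 0.7341 (then +1.0353 / +3.8637)
    (2,2) via y @ 0.7341
    (1,2) via x @ 0.8800
    (0,2) via x @ 1.9153  # hit
  → r_3 = 1.9153
beam 4: φ=45°, α=240°
  direction (-0.5000, -0.8660); cell (2,3); t to first gridline: x 1.7000, y 0.2194 (then +2.0000 / +1.1547)
    (2,2) via y @ 0.2194
    (2,1) via y @ 1.3741  # hit
  → r_4 = 1.3741
beam 5: φ=90°, α=285°
  direction (0.2588, -0.9659); cell (2,3); t to first gridline: x 0.5796, y 0.1967 (then +3.8637 / +1.0353)
    (2,2) via y @ 0.1967
    (3,2) via x @ 0.5796
    (3,1) via y @ 1.2320
    (3,0) via y @ 2.2673  # hit
  → r_5 = 2.2673

ranges = [3.9444, 2.1362, 1.9153, 1.3741, 2.2673]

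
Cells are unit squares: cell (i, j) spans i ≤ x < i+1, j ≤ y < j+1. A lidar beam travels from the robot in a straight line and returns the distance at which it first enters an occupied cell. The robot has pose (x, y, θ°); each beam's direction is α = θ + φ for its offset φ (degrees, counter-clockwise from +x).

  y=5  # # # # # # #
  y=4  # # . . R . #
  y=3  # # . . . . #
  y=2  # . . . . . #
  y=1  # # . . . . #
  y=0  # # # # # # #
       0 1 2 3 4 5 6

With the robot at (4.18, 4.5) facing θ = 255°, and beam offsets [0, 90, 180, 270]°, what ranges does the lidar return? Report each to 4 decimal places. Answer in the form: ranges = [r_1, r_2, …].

ranges = [3.6235, 1.8842, 0.5176, 1.9319]

beam 1: φ=0°, α=255°
  cosα=-0.2588 sinα=-0.9659 | (4,4) | tMaxX 0.6955 tMaxY 0.5176 | tΔX 3.8637 tΔY 1.0353
    t=0.5176 [y] (4,3)
    t=0.6955 [x] (3,3)
    t=1.5529 [y] (3,2)
    t=2.5882 [y] (3,1)
    t=3.6235 [y] (3,0) — stop
  → r_1 = 3.6235
beam 2: φ=90°, α=345°
  cosα=0.9659 sinα=-0.2588 | (4,4) | tMaxX 0.8489 tMaxY 1.9319 | tΔX 1.0353 tΔY 3.8637
    t=0.8489 [x] (5,4)
    t=1.8842 [x] (6,4) — stop
  → r_2 = 1.8842
beam 3: φ=180°, α=75°
  cosα=0.2588 sinα=0.9659 | (4,4) | tMaxX 3.1682 tMaxY 0.5176 | tΔX 3.8637 tΔY 1.0353
    t=0.5176 [y] (4,5) — stop
  → r_3 = 0.5176
beam 4: φ=270°, α=165°
  cosα=-0.9659 sinα=0.2588 | (4,4) | tMaxX 0.1863 tMaxY 1.9319 | tΔX 1.0353 tΔY 3.8637
    t=0.1863 [x] (3,4)
    t=1.2216 [x] (2,4)
    t=1.9319 [y] (2,5) — stop
  → r_4 = 1.9319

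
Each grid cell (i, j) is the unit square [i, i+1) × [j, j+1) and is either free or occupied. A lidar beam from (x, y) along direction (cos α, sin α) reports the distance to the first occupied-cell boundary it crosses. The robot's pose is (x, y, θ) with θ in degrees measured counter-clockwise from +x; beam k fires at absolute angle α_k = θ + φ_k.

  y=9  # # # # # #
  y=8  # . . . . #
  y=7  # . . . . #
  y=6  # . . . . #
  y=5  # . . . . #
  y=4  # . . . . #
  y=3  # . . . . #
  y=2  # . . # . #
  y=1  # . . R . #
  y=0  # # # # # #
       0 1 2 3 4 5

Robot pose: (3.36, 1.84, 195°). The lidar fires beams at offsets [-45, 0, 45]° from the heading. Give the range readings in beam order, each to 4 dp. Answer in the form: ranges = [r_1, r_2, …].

ranges = [0.3200, 2.4433, 0.9699]

beam 1: φ=-45°, α=150°
  d=(-0.8660,0.5000)  start (3,1)  tX=0.4157 tY=0.3200  stride 1/|dx|=1.1547 1/|dy|=2.0000
    cross y-line → (3,2), t=0.3200 (wall)
  → r_1 = 0.3200
beam 2: φ=0°, α=195°
  d=(-0.9659,-0.2588)  start (3,1)  tX=0.3727 tY=3.2455  stride 1/|dx|=1.0353 1/|dy|=3.8637
    cross x-line → (2,1), t=0.3727
    cross x-line → (1,1), t=1.4080
    cross x-line → (0,1), t=2.4433 (wall)
  → r_2 = 2.4433
beam 3: φ=45°, α=240°
  d=(-0.5000,-0.8660)  start (3,1)  tX=0.7200 tY=0.9699  stride 1/|dx|=2.0000 1/|dy|=1.1547
    cross x-line → (2,1), t=0.7200
    cross y-line → (2,0), t=0.9699 (wall)
  → r_3 = 0.9699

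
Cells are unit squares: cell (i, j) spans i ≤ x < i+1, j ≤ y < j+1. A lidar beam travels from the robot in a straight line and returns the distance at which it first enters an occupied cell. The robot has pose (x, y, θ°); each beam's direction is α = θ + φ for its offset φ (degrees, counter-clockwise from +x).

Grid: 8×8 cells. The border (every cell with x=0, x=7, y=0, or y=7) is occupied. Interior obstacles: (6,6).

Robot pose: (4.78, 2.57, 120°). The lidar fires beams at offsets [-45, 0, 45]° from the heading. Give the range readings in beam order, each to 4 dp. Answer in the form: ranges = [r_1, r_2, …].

beam 1: φ=-45°, α=75°
  direction (0.2588, 0.9659); cell (4,2); t to first gridline: x 0.8500, y 0.4452 (then +3.8637 / +1.0353)
    (4,3) via y @ 0.4452
    (5,3) via x @ 0.8500
    (5,4) via y @ 1.4804
    (5,5) via y @ 2.5157
    (5,6) via y @ 3.5510
    (5,7) via y @ 4.5863  # hit
  → r_1 = 4.5863
beam 2: φ=0°, α=120°
  direction (-0.5000, 0.8660); cell (4,2); t to first gridline: x 1.5600, y 0.4965 (then +2.0000 / +1.1547)
    (4,3) via y @ 0.4965
    (3,3) via x @ 1.5600
    (3,4) via y @ 1.6512
    (3,5) via y @ 2.8059
    (2,5) via x @ 3.5600
    (2,6) via y @ 3.9606
    (2,7) via y @ 5.1153  # hit
  → r_2 = 5.1153
beam 3: φ=45°, α=165°
  direction (-0.9659, 0.2588); cell (4,2); t to first gridline: x 0.8075, y 1.6614 (then +1.0353 / +3.8637)
    (3,2) via x @ 0.8075
    (3,3) via y @ 1.6614
    (2,3) via x @ 1.8428
    (1,3) via x @ 2.8781
    (0,3) via x @ 3.9133  # hit
  → r_3 = 3.9133

ranges = [4.5863, 5.1153, 3.9133]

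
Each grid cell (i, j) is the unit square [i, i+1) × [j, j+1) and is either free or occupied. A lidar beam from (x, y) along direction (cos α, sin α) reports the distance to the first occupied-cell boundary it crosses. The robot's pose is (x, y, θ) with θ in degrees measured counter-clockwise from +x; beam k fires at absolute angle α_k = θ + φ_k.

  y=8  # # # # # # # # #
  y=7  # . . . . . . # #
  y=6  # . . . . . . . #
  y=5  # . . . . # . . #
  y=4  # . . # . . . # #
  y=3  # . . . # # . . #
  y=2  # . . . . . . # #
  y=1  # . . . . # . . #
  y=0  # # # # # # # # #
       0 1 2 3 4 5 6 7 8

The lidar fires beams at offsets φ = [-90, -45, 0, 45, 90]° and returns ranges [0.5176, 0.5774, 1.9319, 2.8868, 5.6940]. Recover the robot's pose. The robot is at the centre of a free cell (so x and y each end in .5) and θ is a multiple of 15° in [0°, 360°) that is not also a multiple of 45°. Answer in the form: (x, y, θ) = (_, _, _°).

Enumerate (i+0.5, j+0.5, θ) over the 41 free cells and 16 admissible headings. For each, cast all 5 beams and compare to the given ranges.
  (3.5, 7.5, 345°): beam 1 = 6.7293 ≠ 0.5176 ✗
  (4.5, 2.5, 120°): beam 1 = 1.0000 ≠ 0.5176 ✗
  (2.5, 2.5, 330°): beam 1 = 1.7321 ≠ 0.5176 ✗
  …
  (1.5, 3.5, 255°): r_1=0.5176, r_2=0.5774, r_3=1.9319, r_4=2.8868, r_5=5.6940 — all match ✓
No second candidate reproduces the full scan.

(x, y, θ) = (1.5, 3.5, 255°)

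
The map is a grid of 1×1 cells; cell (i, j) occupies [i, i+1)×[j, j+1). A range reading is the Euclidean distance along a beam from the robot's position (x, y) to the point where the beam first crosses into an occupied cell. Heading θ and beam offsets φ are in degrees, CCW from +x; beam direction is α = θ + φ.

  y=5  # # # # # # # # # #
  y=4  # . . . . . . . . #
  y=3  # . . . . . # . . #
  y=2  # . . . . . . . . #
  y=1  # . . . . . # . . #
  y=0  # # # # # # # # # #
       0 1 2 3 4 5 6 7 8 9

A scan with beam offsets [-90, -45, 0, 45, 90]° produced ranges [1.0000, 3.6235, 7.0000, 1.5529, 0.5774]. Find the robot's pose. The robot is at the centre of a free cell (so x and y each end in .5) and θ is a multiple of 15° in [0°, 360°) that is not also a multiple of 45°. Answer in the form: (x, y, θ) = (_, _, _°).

(x, y, θ) = (8.5, 1.5, 150°)

The pose lattice has 30·16 = 480 candidates. Test each by forward raycasting.
  (1.5, 4.5, 330°): beam 3 = 5.1962 ≠ 7.0000 ✗
  (1.5, 4.5, 300°): beam 1 = 0.5774 ≠ 1.0000 ✗
  (6.5, 4.5, 75°): beam 1 = 2.5882 ≠ 1.0000 ✗
  (4.5, 3.5, 105°): beam 1 = 1.5529 ≠ 1.0000 ✗
  …
  (8.5, 1.5, 150°): r_1=1.0000, r_2=3.6235, r_3=7.0000, r_4=1.5529, r_5=0.5774 — all match ✓
Only this pose fits every beam.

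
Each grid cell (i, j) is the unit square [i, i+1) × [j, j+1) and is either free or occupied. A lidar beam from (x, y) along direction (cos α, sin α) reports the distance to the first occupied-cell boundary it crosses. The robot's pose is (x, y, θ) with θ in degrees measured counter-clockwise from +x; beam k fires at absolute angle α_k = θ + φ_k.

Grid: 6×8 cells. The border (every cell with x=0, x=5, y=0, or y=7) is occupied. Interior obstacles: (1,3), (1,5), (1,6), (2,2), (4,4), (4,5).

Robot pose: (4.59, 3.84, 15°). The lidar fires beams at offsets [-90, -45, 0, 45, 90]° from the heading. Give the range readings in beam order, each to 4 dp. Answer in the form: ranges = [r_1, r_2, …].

beam 1: φ=-90°, α=285°
  dir = (cos 285°, sin 285°) = (0.2588, -0.9659); from cell (4,3)
  next x-line at t=1.5841, next y-line at t=0.8696; Δt_x=3.8637, Δt_y=1.0353
    y: enter (4,2) at t=0.8696
    x: enter (5,2) at t=1.5841 ← occupied
  → r_1 = 1.5841
beam 2: φ=-45°, α=330°
  dir = (cos 330°, sin 330°) = (0.8660, -0.5000); from cell (4,3)
  next x-line at t=0.4734, next y-line at t=1.6800; Δt_x=1.1547, Δt_y=2.0000
    x: enter (5,3) at t=0.4734 ← occupied
  → r_2 = 0.4734
beam 3: φ=0°, α=15°
  dir = (cos 15°, sin 15°) = (0.9659, 0.2588); from cell (4,3)
  next x-line at t=0.4245, next y-line at t=0.6182; Δt_x=1.0353, Δt_y=3.8637
    x: enter (5,3) at t=0.4245 ← occupied
  → r_3 = 0.4245
beam 4: φ=45°, α=60°
  dir = (cos 60°, sin 60°) = (0.5000, 0.8660); from cell (4,3)
  next x-line at t=0.8200, next y-line at t=0.1848; Δt_x=2.0000, Δt_y=1.1547
    y: enter (4,4) at t=0.1848 ← occupied
  → r_4 = 0.1848
beam 5: φ=90°, α=105°
  dir = (cos 105°, sin 105°) = (-0.2588, 0.9659); from cell (4,3)
  next x-line at t=2.2796, next y-line at t=0.1656; Δt_x=3.8637, Δt_y=1.0353
    y: enter (4,4) at t=0.1656 ← occupied
  → r_5 = 0.1656

ranges = [1.5841, 0.4734, 0.4245, 0.1848, 0.1656]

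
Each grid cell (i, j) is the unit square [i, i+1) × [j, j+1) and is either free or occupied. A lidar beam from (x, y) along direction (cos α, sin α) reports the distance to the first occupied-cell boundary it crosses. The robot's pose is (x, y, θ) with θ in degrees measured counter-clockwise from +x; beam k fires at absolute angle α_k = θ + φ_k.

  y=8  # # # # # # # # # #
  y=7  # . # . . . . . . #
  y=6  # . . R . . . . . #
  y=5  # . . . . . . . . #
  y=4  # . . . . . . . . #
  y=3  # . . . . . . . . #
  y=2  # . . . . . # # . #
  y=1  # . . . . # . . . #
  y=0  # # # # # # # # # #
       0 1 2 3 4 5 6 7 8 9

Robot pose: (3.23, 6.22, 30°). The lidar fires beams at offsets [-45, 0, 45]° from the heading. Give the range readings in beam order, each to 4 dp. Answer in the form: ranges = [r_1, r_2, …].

ranges = [5.9735, 3.5600, 1.8428]

beam 1: φ=-45°, α=345°
  dir = (cos 345°, sin 345°) = (0.9659, -0.2588); from cell (3,6)
  next x-line at t=0.7972, next y-line at t=0.8500; Δt_x=1.0353, Δt_y=3.8637
    x: enter (4,6) at t=0.7972
    y: enter (4,5) at t=0.8500
    x: enter (5,5) at t=1.8324
    x: enter (6,5) at t=2.8677
    x: enter (7,5) at t=3.9030
    y: enter (7,4) at t=4.7137
    x: enter (8,4) at t=4.9383
    x: enter (9,4) at t=5.9735 ← occupied
  → r_1 = 5.9735
beam 2: φ=0°, α=30°
  dir = (cos 30°, sin 30°) = (0.8660, 0.5000); from cell (3,6)
  next x-line at t=0.8891, next y-line at t=1.5600; Δt_x=1.1547, Δt_y=2.0000
    x: enter (4,6) at t=0.8891
    y: enter (4,7) at t=1.5600
    x: enter (5,7) at t=2.0438
    x: enter (6,7) at t=3.1985
    y: enter (6,8) at t=3.5600 ← occupied
  → r_2 = 3.5600
beam 3: φ=45°, α=75°
  dir = (cos 75°, sin 75°) = (0.2588, 0.9659); from cell (3,6)
  next x-line at t=2.9751, next y-line at t=0.8075; Δt_x=3.8637, Δt_y=1.0353
    y: enter (3,7) at t=0.8075
    y: enter (3,8) at t=1.8428 ← occupied
  → r_3 = 1.8428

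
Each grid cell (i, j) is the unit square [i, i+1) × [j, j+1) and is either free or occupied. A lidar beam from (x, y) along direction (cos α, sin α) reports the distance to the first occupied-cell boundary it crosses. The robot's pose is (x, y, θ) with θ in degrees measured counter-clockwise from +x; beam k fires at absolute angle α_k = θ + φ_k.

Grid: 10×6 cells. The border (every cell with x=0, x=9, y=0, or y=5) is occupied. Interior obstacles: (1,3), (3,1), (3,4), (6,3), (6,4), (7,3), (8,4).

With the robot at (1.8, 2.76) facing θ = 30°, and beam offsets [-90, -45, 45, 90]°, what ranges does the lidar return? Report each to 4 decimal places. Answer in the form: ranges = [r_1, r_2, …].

beam 1: φ=-90°, α=300°
  dir = (cos 300°, sin 300°) = (0.5000, -0.8660); from cell (1,2)
  next x-line at t=0.4000, next y-line at t=0.8776; Δt_x=2.0000, Δt_y=1.1547
    x: enter (2,2) at t=0.4000
    y: enter (2,1) at t=0.8776
    y: enter (2,0) at t=2.0323 ← occupied
  → r_1 = 2.0323
beam 2: φ=-45°, α=345°
  dir = (cos 345°, sin 345°) = (0.9659, -0.2588); from cell (1,2)
  next x-line at t=0.2071, next y-line at t=2.9364; Δt_x=1.0353, Δt_y=3.8637
    x: enter (2,2) at t=0.2071
    x: enter (3,2) at t=1.2423
    x: enter (4,2) at t=2.2776
    y: enter (4,1) at t=2.9364
    x: enter (5,1) at t=3.3129
    x: enter (6,1) at t=4.3482
    x: enter (7,1) at t=5.3834
    x: enter (8,1) at t=6.4187
    y: enter (8,0) at t=6.8001 ← occupied
  → r_2 = 6.8001
beam 3: φ=45°, α=75°
  dir = (cos 75°, sin 75°) = (0.2588, 0.9659); from cell (1,2)
  next x-line at t=0.7727, next y-line at t=0.2485; Δt_x=3.8637, Δt_y=1.0353
    y: enter (1,3) at t=0.2485 ← occupied
  → r_3 = 0.2485
beam 4: φ=90°, α=120°
  dir = (cos 120°, sin 120°) = (-0.5000, 0.8660); from cell (1,2)
  next x-line at t=1.6000, next y-line at t=0.2771; Δt_x=2.0000, Δt_y=1.1547
    y: enter (1,3) at t=0.2771 ← occupied
  → r_4 = 0.2771

ranges = [2.0323, 6.8001, 0.2485, 0.2771]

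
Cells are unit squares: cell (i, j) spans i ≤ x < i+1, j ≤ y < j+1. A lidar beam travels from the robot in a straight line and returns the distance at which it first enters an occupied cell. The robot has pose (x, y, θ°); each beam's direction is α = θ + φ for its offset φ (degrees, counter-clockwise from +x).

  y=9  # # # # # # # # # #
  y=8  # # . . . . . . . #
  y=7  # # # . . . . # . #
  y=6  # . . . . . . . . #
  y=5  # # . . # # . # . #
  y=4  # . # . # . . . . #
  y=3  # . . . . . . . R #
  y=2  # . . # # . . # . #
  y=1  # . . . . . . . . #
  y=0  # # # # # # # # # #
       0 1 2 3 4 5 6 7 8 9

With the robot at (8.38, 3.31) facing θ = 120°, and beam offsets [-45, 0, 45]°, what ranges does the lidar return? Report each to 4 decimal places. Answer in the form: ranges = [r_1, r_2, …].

ranges = [2.3955, 1.9514, 3.4992]

beam 1: φ=-45°, α=75°
  direction (0.2588, 0.9659); cell (8,3); t to first gridline: x 2.3955, y 0.7143 (then +3.8637 / +1.0353)
    (8,4) via y @ 0.7143
    (8,5) via y @ 1.7496
    (9,5) via x @ 2.3955  # hit
  → r_1 = 2.3955
beam 2: φ=0°, α=120°
  direction (-0.5000, 0.8660); cell (8,3); t to first gridline: x 0.7600, y 0.7967 (then +2.0000 / +1.1547)
    (7,3) via x @ 0.7600
    (7,4) via y @ 0.7967
    (7,5) via y @ 1.9514  # hit
  → r_2 = 1.9514
beam 3: φ=45°, α=165°
  direction (-0.9659, 0.2588); cell (8,3); t to first gridline: x 0.3934, y 2.6660 (then +1.0353 / +3.8637)
    (7,3) via x @ 0.3934
    (6,3) via x @ 1.4287
    (5,3) via x @ 2.4640
    (5,4) via y @ 2.6660
    (4,4) via x @ 3.4992  # hit
  → r_3 = 3.4992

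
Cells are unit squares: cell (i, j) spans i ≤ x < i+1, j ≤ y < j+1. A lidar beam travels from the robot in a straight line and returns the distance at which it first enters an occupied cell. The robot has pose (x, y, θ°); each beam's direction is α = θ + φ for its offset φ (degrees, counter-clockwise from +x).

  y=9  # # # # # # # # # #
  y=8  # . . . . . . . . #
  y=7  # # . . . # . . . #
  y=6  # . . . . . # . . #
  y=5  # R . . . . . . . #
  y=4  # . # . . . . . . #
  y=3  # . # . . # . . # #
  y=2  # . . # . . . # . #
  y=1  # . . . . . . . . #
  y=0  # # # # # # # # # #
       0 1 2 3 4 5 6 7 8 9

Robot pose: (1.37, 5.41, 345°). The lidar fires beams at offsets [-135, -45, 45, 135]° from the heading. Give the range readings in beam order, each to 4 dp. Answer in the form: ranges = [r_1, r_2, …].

beam 1: φ=-135°, α=210°
  direction (-0.8660, -0.5000); cell (1,5); t to first gridline: x 0.4272, y 0.8200 (then +1.1547 / +2.0000)
    (0,5) via x @ 0.4272  # hit
  → r_1 = 0.4272
beam 2: φ=-45°, α=300°
  direction (0.5000, -0.8660); cell (1,5); t to first gridline: x 1.2600, y 0.4734 (then +2.0000 / +1.1547)
    (1,4) via y @ 0.4734
    (2,4) via x @ 1.2600  # hit
  → r_2 = 1.2600
beam 3: φ=45°, α=30°
  direction (0.8660, 0.5000); cell (1,5); t to first gridline: x 0.7275, y 1.1800 (then +1.1547 / +2.0000)
    (2,5) via x @ 0.7275
    (2,6) via y @ 1.1800
    (3,6) via x @ 1.8822
    (4,6) via x @ 3.0369
    (4,7) via y @ 3.1800
    (5,7) via x @ 4.1916  # hit
  → r_3 = 4.1916
beam 4: φ=135°, α=120°
  direction (-0.5000, 0.8660); cell (1,5); t to first gridline: x 0.7400, y 0.6813 (then +2.0000 / +1.1547)
    (1,6) via y @ 0.6813
    (0,6) via x @ 0.7400  # hit
  → r_4 = 0.7400

ranges = [0.4272, 1.2600, 4.1916, 0.7400]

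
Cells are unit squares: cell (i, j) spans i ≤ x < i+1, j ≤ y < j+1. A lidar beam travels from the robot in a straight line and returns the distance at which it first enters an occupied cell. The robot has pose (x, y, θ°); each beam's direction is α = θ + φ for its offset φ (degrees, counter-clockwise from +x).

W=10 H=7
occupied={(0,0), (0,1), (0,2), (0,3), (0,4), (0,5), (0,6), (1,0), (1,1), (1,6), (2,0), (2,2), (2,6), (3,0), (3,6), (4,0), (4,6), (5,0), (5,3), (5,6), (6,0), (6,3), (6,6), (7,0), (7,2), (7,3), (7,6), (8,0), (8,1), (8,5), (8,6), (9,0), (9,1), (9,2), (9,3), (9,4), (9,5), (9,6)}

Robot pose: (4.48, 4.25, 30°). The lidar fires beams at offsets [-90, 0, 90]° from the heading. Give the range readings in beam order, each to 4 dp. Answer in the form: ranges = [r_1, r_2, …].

beam 1: φ=-90°, α=300°
  direction (0.5000, -0.8660); cell (4,4); t to first gridline: x 1.0400, y 0.2887 (then +2.0000 / +1.1547)
    (4,3) via y @ 0.2887
    (5,3) via x @ 1.0400  # hit
  → r_1 = 1.0400
beam 2: φ=0°, α=30°
  direction (0.8660, 0.5000); cell (4,4); t to first gridline: x 0.6004, y 1.5000 (then +1.1547 / +2.0000)
    (5,4) via x @ 0.6004
    (5,5) via y @ 1.5000
    (6,5) via x @ 1.7551
    (7,5) via x @ 2.9098
    (7,6) via y @ 3.5000  # hit
  → r_2 = 3.5000
beam 3: φ=90°, α=120°
  direction (-0.5000, 0.8660); cell (4,4); t to first gridline: x 0.9600, y 0.8660 (then +2.0000 / +1.1547)
    (4,5) via y @ 0.8660
    (3,5) via x @ 0.9600
    (3,6) via y @ 2.0207  # hit
  → r_3 = 2.0207

ranges = [1.0400, 3.5000, 2.0207]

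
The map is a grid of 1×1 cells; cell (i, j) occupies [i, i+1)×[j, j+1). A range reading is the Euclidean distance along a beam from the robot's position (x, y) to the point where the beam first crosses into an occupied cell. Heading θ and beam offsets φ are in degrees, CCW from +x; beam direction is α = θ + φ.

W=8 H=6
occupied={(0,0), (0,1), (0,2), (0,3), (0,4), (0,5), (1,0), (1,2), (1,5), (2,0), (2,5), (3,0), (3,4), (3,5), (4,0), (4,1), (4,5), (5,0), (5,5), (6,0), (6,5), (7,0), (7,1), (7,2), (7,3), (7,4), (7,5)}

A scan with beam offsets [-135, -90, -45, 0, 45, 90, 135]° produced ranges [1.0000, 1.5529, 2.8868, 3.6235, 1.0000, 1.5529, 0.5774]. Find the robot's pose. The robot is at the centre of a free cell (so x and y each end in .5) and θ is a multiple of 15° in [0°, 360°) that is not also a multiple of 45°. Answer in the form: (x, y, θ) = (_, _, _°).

(x, y, θ) = (2.5, 1.5, 105°)

Candidates: 21 free-cell centres × 16 headings = 336 poses. Raycast each; keep the one whose scan matches to 4 dp.
  (2.5, 2.5, 30°): beam 1 = 1.5529 ≠ 1.0000 ✗
  (5.5, 2.5, 345°): beam 3 = 1.7321 ≠ 2.8868 ✗
  (3.5, 2.5, 330°): beam 1 = 1.5529 ≠ 1.0000 ✗
  (1.5, 3.5, 150°): beam 1 = 1.9319 ≠ 1.0000 ✗
  …
  (2.5, 1.5, 105°): r_1=1.0000, r_2=1.5529, r_3=2.8868, r_4=3.6235, r_5=1.0000, r_6=1.5529, r_7=0.5774 — all match ✓
Unique over the lattice → pose = (2.5, 1.5, 105°).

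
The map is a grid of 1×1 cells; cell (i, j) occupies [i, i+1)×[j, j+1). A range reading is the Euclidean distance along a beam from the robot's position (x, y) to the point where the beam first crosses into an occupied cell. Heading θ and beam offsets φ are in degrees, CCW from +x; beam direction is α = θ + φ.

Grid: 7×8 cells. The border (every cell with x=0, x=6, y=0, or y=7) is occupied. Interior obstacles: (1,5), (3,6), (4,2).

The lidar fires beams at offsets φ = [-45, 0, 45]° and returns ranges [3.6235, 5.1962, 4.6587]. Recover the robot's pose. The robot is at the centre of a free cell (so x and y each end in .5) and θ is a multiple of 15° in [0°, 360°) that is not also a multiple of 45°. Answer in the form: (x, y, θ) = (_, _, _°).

(x, y, θ) = (4.5, 5.5, 240°)

Candidates: 27 free-cell centres × 16 headings = 432 poses. Raycast each; keep the one whose scan matches to 4 dp.
  (2.5, 1.5, 300°): beam 1 = 0.5176 ≠ 3.6235 ✗
  (4.5, 4.5, 150°): beam 1 = 1.9319 ≠ 3.6235 ✗
  (5.5, 2.5, 300°): beam 1 = 1.5529 ≠ 3.6235 ✗
  …
  (4.5, 5.5, 240°): r_1=3.6235, r_2=5.1962, r_3=4.6587 — all match ✓
No second candidate reproduces the full scan.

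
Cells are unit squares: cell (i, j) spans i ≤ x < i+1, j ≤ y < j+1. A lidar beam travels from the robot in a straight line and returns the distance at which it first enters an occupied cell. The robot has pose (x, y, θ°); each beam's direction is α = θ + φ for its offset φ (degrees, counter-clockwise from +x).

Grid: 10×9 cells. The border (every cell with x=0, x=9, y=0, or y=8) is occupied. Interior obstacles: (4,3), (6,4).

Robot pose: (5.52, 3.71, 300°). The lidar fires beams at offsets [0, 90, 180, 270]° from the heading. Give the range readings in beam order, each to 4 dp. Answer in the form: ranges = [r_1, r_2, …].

ranges = [3.1292, 0.5800, 4.9537, 0.6004]

beam 1: φ=0°, α=300°
  cosα=0.5000 sinα=-0.8660 | (5,3) | tMaxX 0.9600 tMaxY 0.8198 | tΔX 2.0000 tΔY 1.1547
    t=0.8198 [y] (5,2)
    t=0.9600 [x] (6,2)
    t=1.9745 [y] (6,1)
    t=2.9600 [x] (7,1)
    t=3.1292 [y] (7,0) — stop
  → r_1 = 3.1292
beam 2: φ=90°, α=30°
  cosα=0.8660 sinα=0.5000 | (5,3) | tMaxX 0.5543 tMaxY 0.5800 | tΔX 1.1547 tΔY 2.0000
    t=0.5543 [x] (6,3)
    t=0.5800 [y] (6,4) — stop
  → r_2 = 0.5800
beam 3: φ=180°, α=120°
  cosα=-0.5000 sinα=0.8660 | (5,3) | tMaxX 1.0400 tMaxY 0.3349 | tΔX 2.0000 tΔY 1.1547
    t=0.3349 [y] (5,4)
    t=1.0400 [x] (4,4)
    t=1.4896 [y] (4,5)
    t=2.6443 [y] (4,6)
    t=3.0400 [x] (3,6)
    t=3.7990 [y] (3,7)
    t=4.9537 [y] (3,8) — stop
  → r_3 = 4.9537
beam 4: φ=270°, α=210°
  cosα=-0.8660 sinα=-0.5000 | (5,3) | tMaxX 0.6004 tMaxY 1.4200 | tΔX 1.1547 tΔY 2.0000
    t=0.6004 [x] (4,3) — stop
  → r_4 = 0.6004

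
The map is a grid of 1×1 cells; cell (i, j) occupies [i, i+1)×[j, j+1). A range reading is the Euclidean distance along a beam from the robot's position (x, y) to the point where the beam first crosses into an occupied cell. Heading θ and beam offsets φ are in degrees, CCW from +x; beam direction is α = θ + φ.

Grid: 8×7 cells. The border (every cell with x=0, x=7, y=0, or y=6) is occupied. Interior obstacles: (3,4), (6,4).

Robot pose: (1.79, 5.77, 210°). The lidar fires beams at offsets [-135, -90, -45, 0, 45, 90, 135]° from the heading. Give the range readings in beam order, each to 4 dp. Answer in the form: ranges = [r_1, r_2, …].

beam 1: φ=-135°, α=75°
  direction (0.2588, 0.9659); cell (1,5); t to first gridline: x 0.8114, y 0.2381 (then +3.8637 / +1.0353)
    (1,6) via y @ 0.2381  # hit
  → r_1 = 0.2381
beam 2: φ=-90°, α=120°
  direction (-0.5000, 0.8660); cell (1,5); t to first gridline: x 1.5800, y 0.2656 (then +2.0000 / +1.1547)
    (1,6) via y @ 0.2656  # hit
  → r_2 = 0.2656
beam 3: φ=-45°, α=165°
  direction (-0.9659, 0.2588); cell (1,5); t to first gridline: x 0.8179, y 0.8887 (then +1.0353 / +3.8637)
    (0,5) via x @ 0.8179  # hit
  → r_3 = 0.8179
beam 4: φ=0°, α=210°
  direction (-0.8660, -0.5000); cell (1,5); t to first gridline: x 0.9122, y 1.5400 (then +1.1547 / +2.0000)
    (0,5) via x @ 0.9122  # hit
  → r_4 = 0.9122
beam 5: φ=45°, α=255°
  direction (-0.2588, -0.9659); cell (1,5); t to first gridline: x 3.0523, y 0.7972 (then +3.8637 / +1.0353)
    (1,4) via y @ 0.7972
    (1,3) via y @ 1.8324
    (1,2) via y @ 2.8677
    (0,2) via x @ 3.0523  # hit
  → r_5 = 3.0523
beam 6: φ=90°, α=300°
  direction (0.5000, -0.8660); cell (1,5); t to first gridline: x 0.4200, y 0.8891 (then +2.0000 / +1.1547)
    (2,5) via x @ 0.4200
    (2,4) via y @ 0.8891
    (2,3) via y @ 2.0438
    (3,3) via x @ 2.4200
    (3,2) via y @ 3.1985
    (3,1) via y @ 4.3532
    (4,1) via x @ 4.4200
    (4,0) via y @ 5.5079  # hit
  → r_6 = 5.5079
beam 7: φ=135°, α=345°
  direction (0.9659, -0.2588); cell (1,5); t to first gridline: x 0.2174, y 2.9751 (then +1.0353 / +3.8637)
    (2,5) via x @ 0.2174
    (3,5) via x @ 1.2527
    (4,5) via x @ 2.2880
    (4,4) via y @ 2.9751
    (5,4) via x @ 3.3232
    (6,4) via x @ 4.3585  # hit
  → r_7 = 4.3585

ranges = [0.2381, 0.2656, 0.8179, 0.9122, 3.0523, 5.5079, 4.3585]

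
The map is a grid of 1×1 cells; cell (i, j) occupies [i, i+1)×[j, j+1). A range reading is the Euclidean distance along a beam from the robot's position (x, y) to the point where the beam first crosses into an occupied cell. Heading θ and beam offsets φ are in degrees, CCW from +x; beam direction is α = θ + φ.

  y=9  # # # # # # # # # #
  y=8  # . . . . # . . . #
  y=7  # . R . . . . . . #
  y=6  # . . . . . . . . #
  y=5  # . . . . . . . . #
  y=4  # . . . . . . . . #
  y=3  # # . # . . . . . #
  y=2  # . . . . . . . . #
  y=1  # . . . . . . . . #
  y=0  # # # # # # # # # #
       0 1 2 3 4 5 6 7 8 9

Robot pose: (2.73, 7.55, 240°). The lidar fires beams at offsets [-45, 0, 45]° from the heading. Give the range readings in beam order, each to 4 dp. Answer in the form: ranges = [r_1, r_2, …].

ranges = [1.7910, 3.4600, 3.6752]

beam 1: φ=-45°, α=195°
  cosα=-0.9659 sinα=-0.2588 | (2,7) | tMaxX 0.7558 tMaxY 2.1250 | tΔX 1.0353 tΔY 3.8637
    t=0.7558 [x] (1,7)
    t=1.7910 [x] (0,7) — stop
  → r_1 = 1.7910
beam 2: φ=0°, α=240°
  cosα=-0.5000 sinα=-0.8660 | (2,7) | tMaxX 1.4600 tMaxY 0.6351 | tΔX 2.0000 tΔY 1.1547
    t=0.6351 [y] (2,6)
    t=1.4600 [x] (1,6)
    t=1.7898 [y] (1,5)
    t=2.9445 [y] (1,4)
    t=3.4600 [x] (0,4) — stop
  → r_2 = 3.4600
beam 3: φ=45°, α=285°
  cosα=0.2588 sinα=-0.9659 | (2,7) | tMaxX 1.0432 tMaxY 0.5694 | tΔX 3.8637 tΔY 1.0353
    t=0.5694 [y] (2,6)
    t=1.0432 [x] (3,6)
    t=1.6047 [y] (3,5)
    t=2.6400 [y] (3,4)
    t=3.6752 [y] (3,3) — stop
  → r_3 = 3.6752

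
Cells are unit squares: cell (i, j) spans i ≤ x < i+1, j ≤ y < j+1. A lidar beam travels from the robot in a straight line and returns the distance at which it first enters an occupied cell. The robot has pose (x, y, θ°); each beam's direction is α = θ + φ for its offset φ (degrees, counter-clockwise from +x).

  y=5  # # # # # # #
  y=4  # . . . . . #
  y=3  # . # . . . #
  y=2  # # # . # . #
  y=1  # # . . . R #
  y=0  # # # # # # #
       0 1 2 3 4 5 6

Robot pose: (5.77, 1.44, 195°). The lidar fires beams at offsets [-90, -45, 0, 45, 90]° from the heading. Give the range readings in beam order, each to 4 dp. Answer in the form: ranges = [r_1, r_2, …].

beam 1: φ=-90°, α=105°
  d=(-0.2588,0.9659)  start (5,1)  tX=2.9751 tY=0.5798  stride 1/|dx|=3.8637 1/|dy|=1.0353
    cross y-line → (5,2), t=0.5798
    cross y-line → (5,3), t=1.6150
    cross y-line → (5,4), t=2.6503
    cross x-line → (4,4), t=2.9751
    cross y-line → (4,5), t=3.6856 (wall)
  → r_1 = 3.6856
beam 2: φ=-45°, α=150°
  d=(-0.8660,0.5000)  start (5,1)  tX=0.8891 tY=1.1200  stride 1/|dx|=1.1547 1/|dy|=2.0000
    cross x-line → (4,1), t=0.8891
    cross y-line → (4,2), t=1.1200 (wall)
  → r_2 = 1.1200
beam 3: φ=0°, α=195°
  d=(-0.9659,-0.2588)  start (5,1)  tX=0.7972 tY=1.7000  stride 1/|dx|=1.0353 1/|dy|=3.8637
    cross x-line → (4,1), t=0.7972
    cross y-line → (4,0), t=1.7000 (wall)
  → r_3 = 1.7000
beam 4: φ=45°, α=240°
  d=(-0.5000,-0.8660)  start (5,1)  tX=1.5400 tY=0.5081  stride 1/|dx|=2.0000 1/|dy|=1.1547
    cross y-line → (5,0), t=0.5081 (wall)
  → r_4 = 0.5081
beam 5: φ=90°, α=285°
  d=(0.2588,-0.9659)  start (5,1)  tX=0.8887 tY=0.4555  stride 1/|dx|=3.8637 1/|dy|=1.0353
    cross y-line → (5,0), t=0.4555 (wall)
  → r_5 = 0.4555

ranges = [3.6856, 1.1200, 1.7000, 0.5081, 0.4555]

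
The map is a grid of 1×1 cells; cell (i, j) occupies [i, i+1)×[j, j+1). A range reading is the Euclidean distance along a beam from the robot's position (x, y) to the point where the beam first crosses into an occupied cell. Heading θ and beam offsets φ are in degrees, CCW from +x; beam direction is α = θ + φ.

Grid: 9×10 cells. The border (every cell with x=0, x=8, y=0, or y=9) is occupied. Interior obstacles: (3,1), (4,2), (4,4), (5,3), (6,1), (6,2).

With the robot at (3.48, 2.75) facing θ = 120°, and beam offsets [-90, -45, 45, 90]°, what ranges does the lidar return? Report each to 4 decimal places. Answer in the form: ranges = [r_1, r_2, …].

beam 1: φ=-90°, α=30°
  cosα=0.8660 sinα=0.5000 | (3,2) | tMaxX 0.6004 tMaxY 0.5000 | tΔX 1.1547 tΔY 2.0000
    t=0.5000 [y] (3,3)
    t=0.6004 [x] (4,3)
    t=1.7551 [x] (5,3) — stop
  → r_1 = 1.7551
beam 2: φ=-45°, α=75°
  cosα=0.2588 sinα=0.9659 | (3,2) | tMaxX 2.0091 tMaxY 0.2588 | tΔX 3.8637 tΔY 1.0353
    t=0.2588 [y] (3,3)
    t=1.2941 [y] (3,4)
    t=2.0091 [x] (4,4) — stop
  → r_2 = 2.0091
beam 3: φ=45°, α=165°
  cosα=-0.9659 sinα=0.2588 | (3,2) | tMaxX 0.4969 tMaxY 0.9659 | tΔX 1.0353 tΔY 3.8637
    t=0.4969 [x] (2,2)
    t=0.9659 [y] (2,3)
    t=1.5322 [x] (1,3)
    t=2.5675 [x] (0,3) — stop
  → r_3 = 2.5675
beam 4: φ=90°, α=210°
  cosα=-0.8660 sinα=-0.5000 | (3,2) | tMaxX 0.5543 tMaxY 1.5000 | tΔX 1.1547 tΔY 2.0000
    t=0.5543 [x] (2,2)
    t=1.5000 [y] (2,1)
    t=1.7090 [x] (1,1)
    t=2.8637 [x] (0,1) — stop
  → r_4 = 2.8637

ranges = [1.7551, 2.0091, 2.5675, 2.8637]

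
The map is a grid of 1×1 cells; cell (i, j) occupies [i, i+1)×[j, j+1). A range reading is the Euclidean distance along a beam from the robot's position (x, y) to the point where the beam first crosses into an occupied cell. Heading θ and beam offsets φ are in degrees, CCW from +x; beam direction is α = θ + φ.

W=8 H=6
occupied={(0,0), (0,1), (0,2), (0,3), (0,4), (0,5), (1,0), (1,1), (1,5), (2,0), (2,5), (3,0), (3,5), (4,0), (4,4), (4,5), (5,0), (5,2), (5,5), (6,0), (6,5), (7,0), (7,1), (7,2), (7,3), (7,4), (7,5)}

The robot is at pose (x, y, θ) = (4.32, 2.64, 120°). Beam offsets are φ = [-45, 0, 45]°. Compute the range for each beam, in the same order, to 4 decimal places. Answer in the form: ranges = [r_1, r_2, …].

ranges = [1.4080, 2.7251, 3.4371]

beam 1: φ=-45°, α=75°
  cosα=0.2588 sinα=0.9659 | (4,2) | tMaxX 2.6273 tMaxY 0.3727 | tΔX 3.8637 tΔY 1.0353
    t=0.3727 [y] (4,3)
    t=1.4080 [y] (4,4) — stop
  → r_1 = 1.4080
beam 2: φ=0°, α=120°
  cosα=-0.5000 sinα=0.8660 | (4,2) | tMaxX 0.6400 tMaxY 0.4157 | tΔX 2.0000 tΔY 1.1547
    t=0.4157 [y] (4,3)
    t=0.6400 [x] (3,3)
    t=1.5704 [y] (3,4)
    t=2.6400 [x] (2,4)
    t=2.7251 [y] (2,5) — stop
  → r_2 = 2.7251
beam 3: φ=45°, α=165°
  cosα=-0.9659 sinα=0.2588 | (4,2) | tMaxX 0.3313 tMaxY 1.3909 | tΔX 1.0353 tΔY 3.8637
    t=0.3313 [x] (3,2)
    t=1.3666 [x] (2,2)
    t=1.3909 [y] (2,3)
    t=2.4018 [x] (1,3)
    t=3.4371 [x] (0,3) — stop
  → r_3 = 3.4371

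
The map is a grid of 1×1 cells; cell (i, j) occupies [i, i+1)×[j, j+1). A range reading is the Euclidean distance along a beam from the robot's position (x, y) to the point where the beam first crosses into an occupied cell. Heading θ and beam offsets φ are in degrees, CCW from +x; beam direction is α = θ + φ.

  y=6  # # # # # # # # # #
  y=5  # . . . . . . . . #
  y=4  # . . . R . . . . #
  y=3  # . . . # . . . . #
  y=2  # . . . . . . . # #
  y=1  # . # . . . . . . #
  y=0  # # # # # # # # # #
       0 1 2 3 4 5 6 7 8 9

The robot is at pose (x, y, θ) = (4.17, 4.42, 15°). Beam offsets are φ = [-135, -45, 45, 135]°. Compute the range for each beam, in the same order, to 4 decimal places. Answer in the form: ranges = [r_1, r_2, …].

ranges = [2.7944, 0.8400, 1.8244, 3.1600]

beam 1: φ=-135°, α=240°
  d=(-0.5000,-0.8660)  start (4,4)  tX=0.3400 tY=0.4850  stride 1/|dx|=2.0000 1/|dy|=1.1547
    cross x-line → (3,4), t=0.3400
    cross y-line → (3,3), t=0.4850
    cross y-line → (3,2), t=1.6397
    cross x-line → (2,2), t=2.3400
    cross y-line → (2,1), t=2.7944 (wall)
  → r_1 = 2.7944
beam 2: φ=-45°, α=330°
  d=(0.8660,-0.5000)  start (4,4)  tX=0.9584 tY=0.8400  stride 1/|dx|=1.1547 1/|dy|=2.0000
    cross y-line → (4,3), t=0.8400 (wall)
  → r_2 = 0.8400
beam 3: φ=45°, α=60°
  d=(0.5000,0.8660)  start (4,4)  tX=1.6600 tY=0.6697  stride 1/|dx|=2.0000 1/|dy|=1.1547
    cross y-line → (4,5), t=0.6697
    cross x-line → (5,5), t=1.6600
    cross y-line → (5,6), t=1.8244 (wall)
  → r_3 = 1.8244
beam 4: φ=135°, α=150°
  d=(-0.8660,0.5000)  start (4,4)  tX=0.1963 tY=1.1600  stride 1/|dx|=1.1547 1/|dy|=2.0000
    cross x-line → (3,4), t=0.1963
    cross y-line → (3,5), t=1.1600
    cross x-line → (2,5), t=1.3510
    cross x-line → (1,5), t=2.5057
    cross y-line → (1,6), t=3.1600 (wall)
  → r_4 = 3.1600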